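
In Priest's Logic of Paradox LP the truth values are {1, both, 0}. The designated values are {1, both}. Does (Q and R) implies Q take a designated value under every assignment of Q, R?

Every assignment of Q, R over {1, both, 0} gives a value in {1, both}.
In particular, with Q=both, R=both: (Q and R) implies Q = both.

Yes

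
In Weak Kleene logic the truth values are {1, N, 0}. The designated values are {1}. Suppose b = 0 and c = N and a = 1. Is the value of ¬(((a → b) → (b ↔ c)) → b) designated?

No

a → b = 1 → 0 = 0
b ↔ c = 0 ↔ N = N
(a → b) → (b ↔ c) = 0 → N = N  [any arg is the third value ⇒ result is the third value]
((a → b) → (b ↔ c)) → b = N → 0 = N
¬(((a → b) → (b ↔ c)) → b) = ¬N = N
N ∉ {1}.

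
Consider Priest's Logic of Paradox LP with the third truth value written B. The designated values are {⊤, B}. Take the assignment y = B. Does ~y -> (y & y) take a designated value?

~y = ~B = B
y & y = B & B = B
~y -> (y & y) = B -> B = B
B ∈ {⊤, B}.

Yes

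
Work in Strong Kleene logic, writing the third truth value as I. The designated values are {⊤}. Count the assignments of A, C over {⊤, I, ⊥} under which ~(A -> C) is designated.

1

Designated under: (A=⊤, C=⊥).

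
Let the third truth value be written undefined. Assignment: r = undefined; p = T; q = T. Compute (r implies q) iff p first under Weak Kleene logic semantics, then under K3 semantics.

undefined; T

In Weak Kleene logic: r implies q = undefined implies T = undefined  [any arg is the third value ⇒ result is the third value]
(r implies q) iff p = undefined iff T = undefined
In K3: r implies q = undefined implies T = T
(r implies q) iff p = T iff T = T
They differ because Weak Kleene logic and K3 treat undefined differently under the binary connectives.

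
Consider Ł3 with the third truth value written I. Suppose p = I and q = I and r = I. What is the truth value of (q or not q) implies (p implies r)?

⊤

not q = not I = I
q or not q = I or I = I
p implies r = I implies I = ⊤  [min(1, 1−½+½)]
(q or not q) implies (p implies r) = I implies ⊤ = ⊤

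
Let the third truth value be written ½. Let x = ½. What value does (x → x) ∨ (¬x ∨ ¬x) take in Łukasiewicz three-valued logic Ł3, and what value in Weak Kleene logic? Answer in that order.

In Łukasiewicz three-valued logic Ł3: x → x = ½ → ½ = 1  [min(1, 1−½+½)]
¬x = ¬½ = ½
¬x = ¬½ = ½
¬x ∨ ¬x = ½ ∨ ½ = ½
(x → x) ∨ (¬x ∨ ¬x) = 1 ∨ ½ = 1
In Weak Kleene logic: x → x = ½ → ½ = ½
¬x = ¬½ = ½
¬x = ¬½ = ½
¬x ∨ ¬x = ½ ∨ ½ = ½
(x → x) ∨ (¬x ∨ ¬x) = ½ ∨ ½ = ½
They differ because Łukasiewicz three-valued logic Ł3 and Weak Kleene logic treat ½ differently under the binary connectives.

1; ½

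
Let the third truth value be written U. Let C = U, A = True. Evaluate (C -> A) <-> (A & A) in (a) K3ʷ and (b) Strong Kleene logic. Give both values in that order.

U; True

In K3ʷ: C -> A = U -> True = U
A & A = True & True = True
(C -> A) <-> (A & A) = U <-> True = U
In Strong Kleene logic: C -> A = U -> True = True  [~U | True]
A & A = True & True = True
(C -> A) <-> (A & A) = True <-> True = True
They differ because K3ʷ and Strong Kleene logic treat U differently under the binary connectives.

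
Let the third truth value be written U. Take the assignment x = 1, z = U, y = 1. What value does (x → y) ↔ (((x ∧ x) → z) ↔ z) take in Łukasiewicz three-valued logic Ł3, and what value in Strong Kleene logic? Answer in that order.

In Łukasiewicz three-valued logic Ł3: x → y = 1 → 1 = 1
x ∧ x = 1 ∧ 1 = 1
(x ∧ x) → z = 1 → U = U  [min(1, 1−1+½)]
((x ∧ x) → z) ↔ z = U ↔ U = 1
(x → y) ↔ (((x ∧ x) → z) ↔ z) = 1 ↔ 1 = 1
In Strong Kleene logic: x → y = 1 → 1 = 1
x ∧ x = 1 ∧ 1 = 1
(x ∧ x) → z = 1 → U = U  [¬1 ∨ U]
((x ∧ x) → z) ↔ z = U ↔ U = U
(x → y) ↔ (((x ∧ x) → z) ↔ z) = 1 ↔ U = U
They differ because Łukasiewicz three-valued logic Ł3 and Strong Kleene logic treat U differently under implication.

1; U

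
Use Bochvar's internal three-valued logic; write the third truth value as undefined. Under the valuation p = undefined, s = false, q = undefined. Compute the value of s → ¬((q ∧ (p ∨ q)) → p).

p ∨ q = undefined ∨ undefined = undefined
q ∧ (p ∨ q) = undefined ∧ undefined = undefined
(q ∧ (p ∨ q)) → p = undefined → undefined = undefined  [any arg is the third value ⇒ result is the third value]
¬((q ∧ (p ∨ q)) → p) = ¬undefined = undefined
s → ¬((q ∧ (p ∨ q)) → p) = false → undefined = undefined

undefined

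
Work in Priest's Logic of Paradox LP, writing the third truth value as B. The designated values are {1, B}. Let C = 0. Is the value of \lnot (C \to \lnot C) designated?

\lnot C = \lnot 0 = 1
C \to \lnot C = 0 \to 1 = 1
\lnot (C \to \lnot C) = \lnot 1 = 0
0 ∉ {1, B}.

No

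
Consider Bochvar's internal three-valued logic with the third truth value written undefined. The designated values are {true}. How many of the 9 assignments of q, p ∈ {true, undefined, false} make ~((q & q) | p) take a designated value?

1

Designated under: (q=false, p=false).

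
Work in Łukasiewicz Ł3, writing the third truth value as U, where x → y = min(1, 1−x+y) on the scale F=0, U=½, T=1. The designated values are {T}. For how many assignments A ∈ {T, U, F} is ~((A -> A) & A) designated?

A=T: F ·
A=U: U ·
A=F: T ✓

1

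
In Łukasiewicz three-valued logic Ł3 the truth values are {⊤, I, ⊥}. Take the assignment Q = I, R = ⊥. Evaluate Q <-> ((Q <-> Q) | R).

Q <-> Q = I <-> I = ⊤  [1 − |½−½|]
(Q <-> Q) | R = ⊤ | ⊥ = ⊤
Q <-> ((Q <-> Q) | R) = I <-> ⊤ = I

I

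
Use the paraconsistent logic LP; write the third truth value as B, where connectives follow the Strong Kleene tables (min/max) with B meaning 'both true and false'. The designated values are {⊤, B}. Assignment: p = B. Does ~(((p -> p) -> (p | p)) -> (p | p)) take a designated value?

Yes

p -> p = B -> B = B  [~B | B]
p | p = B | B = B
(p -> p) -> (p | p) = B -> B = B
p | p = B | B = B
((p -> p) -> (p | p)) -> (p | p) = B -> B = B
~(((p -> p) -> (p | p)) -> (p | p)) = ~B = B
B ∈ {⊤, B}.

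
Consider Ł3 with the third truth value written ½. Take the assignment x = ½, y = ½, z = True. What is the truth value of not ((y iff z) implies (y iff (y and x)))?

y iff z = ½ iff True = ½  [1 − |½−1|]
y and x = ½ and ½ = ½
y iff (y and x) = ½ iff ½ = True
(y iff z) implies (y iff (y and x)) = ½ implies True = True
not ((y iff z) implies (y iff (y and x))) = not True = False

False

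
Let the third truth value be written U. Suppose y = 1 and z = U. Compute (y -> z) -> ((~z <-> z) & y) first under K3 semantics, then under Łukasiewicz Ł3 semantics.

In K3: y -> z = 1 -> U = U
~z = ~U = U
~z <-> z = U <-> U = U
(~z <-> z) & y = U & 1 = U
(y -> z) -> ((~z <-> z) & y) = U -> U = U
In Łukasiewicz Ł3: y -> z = 1 -> U = U  [min(1, 1−1+½)]
~z = ~U = U
~z <-> z = U <-> U = 1
(~z <-> z) & y = 1 & 1 = 1
(y -> z) -> ((~z <-> z) & y) = U -> 1 = 1
They differ because K3 and Łukasiewicz Ł3 treat U differently under implication.

U; 1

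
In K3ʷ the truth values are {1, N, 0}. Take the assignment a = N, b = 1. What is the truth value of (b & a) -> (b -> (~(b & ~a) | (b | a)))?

N

b & a = 1 & N = N
~a = ~N = N
b & ~a = 1 & N = N
~(b & ~a) = ~N = N
b | a = 1 | N = N
~(b & ~a) | (b | a) = N | N = N
b -> (~(b & ~a) | (b | a)) = 1 -> N = N  [any arg is the third value ⇒ result is the third value]
(b & a) -> (b -> (~(b & ~a) | (b | a))) = N -> N = N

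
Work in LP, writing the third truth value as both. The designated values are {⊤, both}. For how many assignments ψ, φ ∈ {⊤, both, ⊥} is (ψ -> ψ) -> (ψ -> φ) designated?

8

Of the 9 assignments, 8 give a value in {⊤, both}.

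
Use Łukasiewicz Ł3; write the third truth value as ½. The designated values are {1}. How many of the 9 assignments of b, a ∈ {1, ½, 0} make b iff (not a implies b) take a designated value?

Of the 9 assignments, 5 give a value in {1}.

5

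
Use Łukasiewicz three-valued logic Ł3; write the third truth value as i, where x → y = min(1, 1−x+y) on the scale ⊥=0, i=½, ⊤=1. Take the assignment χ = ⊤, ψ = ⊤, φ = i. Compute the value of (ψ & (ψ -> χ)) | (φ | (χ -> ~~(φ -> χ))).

ψ -> χ = ⊤ -> ⊤ = ⊤
ψ & (ψ -> χ) = ⊤ & ⊤ = ⊤
φ -> χ = i -> ⊤ = ⊤  [min(1, 1−½+1)]
~(φ -> χ) = ~⊤ = ⊥
~~(φ -> χ) = ~⊥ = ⊤
χ -> ~~(φ -> χ) = ⊤ -> ⊤ = ⊤
φ | (χ -> ~~(φ -> χ)) = i | ⊤ = ⊤
(ψ & (ψ -> χ)) | (φ | (χ -> ~~(φ -> χ))) = ⊤ | ⊤ = ⊤

⊤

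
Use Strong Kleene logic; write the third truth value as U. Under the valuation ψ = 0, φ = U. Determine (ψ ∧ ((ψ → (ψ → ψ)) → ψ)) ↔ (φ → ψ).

ψ → ψ = 0 → 0 = 1
ψ → (ψ → ψ) = 0 → 1 = 1
(ψ → (ψ → ψ)) → ψ = 1 → 0 = 0
ψ ∧ ((ψ → (ψ → ψ)) → ψ) = 0 ∧ 0 = 0
φ → ψ = U → 0 = U  [¬U ∨ 0]
(ψ ∧ ((ψ → (ψ → ψ)) → ψ)) ↔ (φ → ψ) = 0 ↔ U = U

U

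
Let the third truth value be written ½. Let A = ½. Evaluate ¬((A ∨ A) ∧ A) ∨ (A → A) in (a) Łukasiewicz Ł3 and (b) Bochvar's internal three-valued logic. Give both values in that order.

In Łukasiewicz Ł3: A ∨ A = ½ ∨ ½ = ½
(A ∨ A) ∧ A = ½ ∧ ½ = ½
¬((A ∨ A) ∧ A) = ¬½ = ½
A → A = ½ → ½ = T  [min(1, 1−½+½)]
¬((A ∨ A) ∧ A) ∨ (A → A) = ½ ∨ T = T
In Bochvar's internal three-valued logic: A ∨ A = ½ ∨ ½ = ½
(A ∨ A) ∧ A = ½ ∧ ½ = ½
¬((A ∨ A) ∧ A) = ¬½ = ½
A → A = ½ → ½ = ½
¬((A ∨ A) ∧ A) ∨ (A → A) = ½ ∨ ½ = ½
They differ because Łukasiewicz Ł3 and Bochvar's internal three-valued logic treat ½ differently under the binary connectives.

T; ½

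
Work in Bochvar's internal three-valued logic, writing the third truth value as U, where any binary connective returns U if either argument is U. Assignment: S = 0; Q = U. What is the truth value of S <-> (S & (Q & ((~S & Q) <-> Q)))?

~S = ~0 = 1
~S & Q = 1 & U = U
(~S & Q) <-> Q = U <-> U = U
Q & ((~S & Q) <-> Q) = U & U = U
S & (Q & ((~S & Q) <-> Q)) = 0 & U = U
S <-> (S & (Q & ((~S & Q) <-> Q))) = 0 <-> U = U

U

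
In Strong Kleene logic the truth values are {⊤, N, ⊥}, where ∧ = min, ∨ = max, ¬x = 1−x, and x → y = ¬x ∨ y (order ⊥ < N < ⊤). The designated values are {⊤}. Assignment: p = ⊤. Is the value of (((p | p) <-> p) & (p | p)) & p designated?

p | p = ⊤ | ⊤ = ⊤
(p | p) <-> p = ⊤ <-> ⊤ = ⊤
p | p = ⊤ | ⊤ = ⊤
((p | p) <-> p) & (p | p) = ⊤ & ⊤ = ⊤
(((p | p) <-> p) & (p | p)) & p = ⊤ & ⊤ = ⊤
⊤ ∈ {⊤}.

Yes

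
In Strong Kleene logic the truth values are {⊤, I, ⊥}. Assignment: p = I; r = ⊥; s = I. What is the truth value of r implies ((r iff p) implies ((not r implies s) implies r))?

r iff p = ⊥ iff I = I
not r = not ⊥ = ⊤
not r implies s = ⊤ implies I = I
(not r implies s) implies r = I implies ⊥ = I
(r iff p) implies ((not r implies s) implies r) = I implies I = I
r implies ((r iff p) implies ((not r implies s) implies r)) = ⊥ implies I = ⊤

⊤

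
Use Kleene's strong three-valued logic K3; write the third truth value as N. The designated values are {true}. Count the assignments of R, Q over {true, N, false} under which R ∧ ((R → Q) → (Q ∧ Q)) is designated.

2

Designated under: (R=true, Q=true); (R=true, Q=false).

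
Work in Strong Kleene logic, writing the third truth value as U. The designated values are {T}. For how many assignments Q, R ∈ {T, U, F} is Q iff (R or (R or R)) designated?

2

Designated under: (Q=T, R=T); (Q=F, R=F).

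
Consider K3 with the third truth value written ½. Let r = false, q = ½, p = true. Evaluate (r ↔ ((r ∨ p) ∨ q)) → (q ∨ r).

r ∨ p = false ∨ true = true
(r ∨ p) ∨ q = true ∨ ½ = true
r ↔ ((r ∨ p) ∨ q) = false ↔ true = false
q ∨ r = ½ ∨ false = ½
(r ↔ ((r ∨ p) ∨ q)) → (q ∨ r) = false → ½ = true  [¬false ∨ ½]

true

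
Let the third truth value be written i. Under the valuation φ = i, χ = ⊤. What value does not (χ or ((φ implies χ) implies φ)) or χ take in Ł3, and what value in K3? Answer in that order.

In Ł3: φ implies χ = i implies ⊤ = ⊤  [min(1, 1−½+1)]
(φ implies χ) implies φ = ⊤ implies i = i
χ or ((φ implies χ) implies φ) = ⊤ or i = ⊤
not (χ or ((φ implies χ) implies φ)) = not ⊤ = ⊥
not (χ or ((φ implies χ) implies φ)) or χ = ⊥ or ⊤ = ⊤
In K3: φ implies χ = i implies ⊤ = ⊤  [not i or ⊤]
(φ implies χ) implies φ = ⊤ implies i = i
χ or ((φ implies χ) implies φ) = ⊤ or i = ⊤
not (χ or ((φ implies χ) implies φ)) = not ⊤ = ⊥
not (χ or ((φ implies χ) implies φ)) or χ = ⊥ or ⊤ = ⊤

⊤; ⊤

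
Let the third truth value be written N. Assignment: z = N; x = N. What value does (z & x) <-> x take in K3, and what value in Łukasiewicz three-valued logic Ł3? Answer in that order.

In K3: z & x = N & N = N
(z & x) <-> x = N <-> N = N
In Łukasiewicz three-valued logic Ł3: z & x = N & N = N
(z & x) <-> x = N <-> N = ⊤  [1 − |½−½|]
They differ because K3 and Łukasiewicz three-valued logic Ł3 treat N differently under implication.

N; ⊤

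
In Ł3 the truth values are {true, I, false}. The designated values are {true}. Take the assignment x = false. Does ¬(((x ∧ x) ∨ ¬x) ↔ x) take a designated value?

x ∧ x = false ∧ false = false
¬x = ¬false = true
(x ∧ x) ∨ ¬x = false ∨ true = true
((x ∧ x) ∨ ¬x) ↔ x = true ↔ false = false
¬(((x ∧ x) ∨ ¬x) ↔ x) = ¬false = true
true ∈ {true}.

Yes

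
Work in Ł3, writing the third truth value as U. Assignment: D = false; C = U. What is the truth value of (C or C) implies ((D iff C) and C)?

true

C or C = U or U = U
D iff C = false iff U = U
(D iff C) and C = U and U = U
(C or C) implies ((D iff C) and C) = U implies U = true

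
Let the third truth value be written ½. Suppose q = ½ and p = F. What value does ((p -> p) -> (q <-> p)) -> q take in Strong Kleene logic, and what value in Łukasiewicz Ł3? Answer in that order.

In Strong Kleene logic: p -> p = F -> F = T
q <-> p = ½ <-> F = ½
(p -> p) -> (q <-> p) = T -> ½ = ½  [~T | ½]
((p -> p) -> (q <-> p)) -> q = ½ -> ½ = ½
In Łukasiewicz Ł3: p -> p = F -> F = T
q <-> p = ½ <-> F = ½  [1 − |½−0|]
(p -> p) -> (q <-> p) = T -> ½ = ½
((p -> p) -> (q <-> p)) -> q = ½ -> ½ = T
They differ because Strong Kleene logic and Łukasiewicz Ł3 treat ½ differently under implication.

½; T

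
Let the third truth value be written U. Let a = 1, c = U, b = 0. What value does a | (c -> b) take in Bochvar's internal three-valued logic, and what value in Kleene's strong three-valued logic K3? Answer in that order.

In Bochvar's internal three-valued logic: c -> b = U -> 0 = U  [any arg is the third value ⇒ result is the third value]
a | (c -> b) = 1 | U = U
In Kleene's strong three-valued logic K3: c -> b = U -> 0 = U  [~U | 0]
a | (c -> b) = 1 | U = 1
They differ because Bochvar's internal three-valued logic and Kleene's strong three-valued logic K3 treat U differently under the binary connectives.

U; 1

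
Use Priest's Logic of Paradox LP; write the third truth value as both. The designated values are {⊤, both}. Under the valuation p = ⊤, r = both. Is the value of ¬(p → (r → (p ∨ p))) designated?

p ∨ p = ⊤ ∨ ⊤ = ⊤
r → (p ∨ p) = both → ⊤ = ⊤  [¬both ∨ ⊤]
p → (r → (p ∨ p)) = ⊤ → ⊤ = ⊤
¬(p → (r → (p ∨ p))) = ¬⊤ = ⊥
⊥ ∉ {⊤, both}.

No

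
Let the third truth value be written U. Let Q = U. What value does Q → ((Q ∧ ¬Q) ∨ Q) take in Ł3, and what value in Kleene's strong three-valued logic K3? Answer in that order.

True; U

In Ł3: ¬Q = ¬U = U
Q ∧ ¬Q = U ∧ U = U
(Q ∧ ¬Q) ∨ Q = U ∨ U = U
Q → ((Q ∧ ¬Q) ∨ Q) = U → U = True  [min(1, 1−½+½)]
In Kleene's strong three-valued logic K3: ¬Q = ¬U = U
Q ∧ ¬Q = U ∧ U = U
(Q ∧ ¬Q) ∨ Q = U ∨ U = U
Q → ((Q ∧ ¬Q) ∨ Q) = U → U = U  [¬U ∨ U]
They differ because Ł3 and Kleene's strong three-valued logic K3 treat U differently under implication.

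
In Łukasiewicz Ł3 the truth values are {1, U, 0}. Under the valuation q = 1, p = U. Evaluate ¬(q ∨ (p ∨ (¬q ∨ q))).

0

¬q = ¬1 = 0
¬q ∨ q = 0 ∨ 1 = 1
p ∨ (¬q ∨ q) = U ∨ 1 = 1
q ∨ (p ∨ (¬q ∨ q)) = 1 ∨ 1 = 1
¬(q ∨ (p ∨ (¬q ∨ q))) = ¬1 = 0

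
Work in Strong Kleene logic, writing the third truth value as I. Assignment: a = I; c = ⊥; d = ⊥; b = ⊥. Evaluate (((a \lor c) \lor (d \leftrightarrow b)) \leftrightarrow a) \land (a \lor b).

I

a \lor c = I \lor ⊥ = I
d \leftrightarrow b = ⊥ \leftrightarrow ⊥ = ⊤
(a \lor c) \lor (d \leftrightarrow b) = I \lor ⊤ = ⊤
((a \lor c) \lor (d \leftrightarrow b)) \leftrightarrow a = ⊤ \leftrightarrow I = I
a \lor b = I \lor ⊥ = I
(((a \lor c) \lor (d \leftrightarrow b)) \leftrightarrow a) \land (a \lor b) = I \land I = I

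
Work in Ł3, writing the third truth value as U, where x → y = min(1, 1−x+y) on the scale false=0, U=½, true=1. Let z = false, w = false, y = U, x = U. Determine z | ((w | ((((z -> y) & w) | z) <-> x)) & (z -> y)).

z -> y = false -> U = true  [min(1, 1−0+½)]
(z -> y) & w = true & false = false
((z -> y) & w) | z = false | false = false
(((z -> y) & w) | z) <-> x = false <-> U = U
w | ((((z -> y) & w) | z) <-> x) = false | U = U
z -> y = false -> U = true
(w | ((((z -> y) & w) | z) <-> x)) & (z -> y) = U & true = U
z | ((w | ((((z -> y) & w) | z) <-> x)) & (z -> y)) = false | U = U

U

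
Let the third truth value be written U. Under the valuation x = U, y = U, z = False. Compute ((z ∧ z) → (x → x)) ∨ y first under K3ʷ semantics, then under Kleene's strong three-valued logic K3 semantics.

U; True

In K3ʷ: z ∧ z = False ∧ False = False
x → x = U → U = U
(z ∧ z) → (x → x) = False → U = U
((z ∧ z) → (x → x)) ∨ y = U ∨ U = U
In Kleene's strong three-valued logic K3: z ∧ z = False ∧ False = False
x → x = U → U = U  [¬U ∨ U]
(z ∧ z) → (x → x) = False → U = True
((z ∧ z) → (x → x)) ∨ y = True ∨ U = True
They differ because K3ʷ and Kleene's strong three-valued logic K3 treat U differently under the binary connectives.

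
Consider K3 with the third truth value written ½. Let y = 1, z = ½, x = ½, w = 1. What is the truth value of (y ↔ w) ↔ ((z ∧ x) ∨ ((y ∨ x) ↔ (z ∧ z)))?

y ↔ w = 1 ↔ 1 = 1
z ∧ x = ½ ∧ ½ = ½
y ∨ x = 1 ∨ ½ = 1
z ∧ z = ½ ∧ ½ = ½
(y ∨ x) ↔ (z ∧ z) = 1 ↔ ½ = ½
(z ∧ x) ∨ ((y ∨ x) ↔ (z ∧ z)) = ½ ∨ ½ = ½
(y ↔ w) ↔ ((z ∧ x) ∨ ((y ∨ x) ↔ (z ∧ z))) = 1 ↔ ½ = ½

½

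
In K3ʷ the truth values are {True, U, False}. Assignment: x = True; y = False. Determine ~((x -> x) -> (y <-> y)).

False

x -> x = True -> True = True
y <-> y = False <-> False = True
(x -> x) -> (y <-> y) = True -> True = True
~((x -> x) -> (y <-> y)) = ~True = False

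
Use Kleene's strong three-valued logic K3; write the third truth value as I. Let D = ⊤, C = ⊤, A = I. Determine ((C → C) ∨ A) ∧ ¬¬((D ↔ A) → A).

C → C = ⊤ → ⊤ = ⊤
(C → C) ∨ A = ⊤ ∨ I = ⊤
D ↔ A = ⊤ ↔ I = I
(D ↔ A) → A = I → I = I  [¬I ∨ I]
¬((D ↔ A) → A) = ¬I = I
¬¬((D ↔ A) → A) = ¬I = I
((C → C) ∨ A) ∧ ¬¬((D ↔ A) → A) = ⊤ ∧ I = I

I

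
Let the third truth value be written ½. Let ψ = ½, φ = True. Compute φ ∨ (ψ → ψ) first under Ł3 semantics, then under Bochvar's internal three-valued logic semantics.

True; ½

In Ł3: ψ → ψ = ½ → ½ = True  [min(1, 1−½+½)]
φ ∨ (ψ → ψ) = True ∨ True = True
In Bochvar's internal three-valued logic: ψ → ψ = ½ → ½ = ½  [any arg is the third value ⇒ result is the third value]
φ ∨ (ψ → ψ) = True ∨ ½ = ½
They differ because Ł3 and Bochvar's internal three-valued logic treat ½ differently under the binary connectives.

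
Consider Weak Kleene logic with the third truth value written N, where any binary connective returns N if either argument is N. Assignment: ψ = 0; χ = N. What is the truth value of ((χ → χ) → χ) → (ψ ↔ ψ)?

χ → χ = N → N = N  [any arg is the third value ⇒ result is the third value]
(χ → χ) → χ = N → N = N
ψ ↔ ψ = 0 ↔ 0 = 1
((χ → χ) → χ) → (ψ ↔ ψ) = N → 1 = N

N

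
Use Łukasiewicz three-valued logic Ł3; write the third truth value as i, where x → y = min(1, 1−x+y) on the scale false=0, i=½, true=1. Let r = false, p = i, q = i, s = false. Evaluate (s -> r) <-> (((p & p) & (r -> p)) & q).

s -> r = false -> false = true
p & p = i & i = i
r -> p = false -> i = true  [min(1, 1−0+½)]
(p & p) & (r -> p) = i & true = i
((p & p) & (r -> p)) & q = i & i = i
(s -> r) <-> (((p & p) & (r -> p)) & q) = true <-> i = i

i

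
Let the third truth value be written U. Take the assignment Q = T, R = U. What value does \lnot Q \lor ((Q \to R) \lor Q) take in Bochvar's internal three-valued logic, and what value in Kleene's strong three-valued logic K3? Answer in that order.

U; T

In Bochvar's internal three-valued logic: \lnot Q = \lnot T = F
Q \to R = T \to U = U  [any arg is the third value ⇒ result is the third value]
(Q \to R) \lor Q = U \lor T = U
\lnot Q \lor ((Q \to R) \lor Q) = F \lor U = U
In Kleene's strong three-valued logic K3: \lnot Q = \lnot T = F
Q \to R = T \to U = U  [\lnot T \lor U]
(Q \to R) \lor Q = U \lor T = T
\lnot Q \lor ((Q \to R) \lor Q) = F \lor T = T
They differ because Bochvar's internal three-valued logic and Kleene's strong three-valued logic K3 treat U differently under the binary connectives.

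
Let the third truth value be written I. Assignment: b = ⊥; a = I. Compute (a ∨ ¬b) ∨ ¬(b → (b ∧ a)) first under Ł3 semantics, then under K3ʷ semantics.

In Ł3: ¬b = ¬⊥ = ⊤
a ∨ ¬b = I ∨ ⊤ = ⊤
b ∧ a = ⊥ ∧ I = ⊥
b → (b ∧ a) = ⊥ → ⊥ = ⊤
¬(b → (b ∧ a)) = ¬⊤ = ⊥
(a ∨ ¬b) ∨ ¬(b → (b ∧ a)) = ⊤ ∨ ⊥ = ⊤
In K3ʷ: ¬b = ¬⊥ = ⊤
a ∨ ¬b = I ∨ ⊤ = I
b ∧ a = ⊥ ∧ I = I
b → (b ∧ a) = ⊥ → I = I  [any arg is the third value ⇒ result is the third value]
¬(b → (b ∧ a)) = ¬I = I
(a ∨ ¬b) ∨ ¬(b → (b ∧ a)) = I ∨ I = I
They differ because Ł3 and K3ʷ treat I differently under the binary connectives.

⊤; I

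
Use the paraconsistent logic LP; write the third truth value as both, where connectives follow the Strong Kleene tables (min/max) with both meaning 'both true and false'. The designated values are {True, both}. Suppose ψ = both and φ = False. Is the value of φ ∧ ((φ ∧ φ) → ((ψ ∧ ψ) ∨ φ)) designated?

φ ∧ φ = False ∧ False = False
ψ ∧ ψ = both ∧ both = both
(ψ ∧ ψ) ∨ φ = both ∨ False = both
(φ ∧ φ) → ((ψ ∧ ψ) ∨ φ) = False → both = True  [¬False ∨ both]
φ ∧ ((φ ∧ φ) → ((ψ ∧ ψ) ∨ φ)) = False ∧ True = False
False ∉ {True, both}.

No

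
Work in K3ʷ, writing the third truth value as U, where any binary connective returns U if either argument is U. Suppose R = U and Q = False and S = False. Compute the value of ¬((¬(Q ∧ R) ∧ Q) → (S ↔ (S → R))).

Q ∧ R = False ∧ U = U
¬(Q ∧ R) = ¬U = U
¬(Q ∧ R) ∧ Q = U ∧ False = U
S → R = False → U = U  [any arg is the third value ⇒ result is the third value]
S ↔ (S → R) = False ↔ U = U
(¬(Q ∧ R) ∧ Q) → (S ↔ (S → R)) = U → U = U
¬((¬(Q ∧ R) ∧ Q) → (S ↔ (S → R))) = ¬U = U

U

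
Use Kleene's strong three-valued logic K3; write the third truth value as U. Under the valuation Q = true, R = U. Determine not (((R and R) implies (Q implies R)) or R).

U

R and R = U and U = U
Q implies R = true implies U = U
(R and R) implies (Q implies R) = U implies U = U
((R and R) implies (Q implies R)) or R = U or U = U
not (((R and R) implies (Q implies R)) or R) = not U = U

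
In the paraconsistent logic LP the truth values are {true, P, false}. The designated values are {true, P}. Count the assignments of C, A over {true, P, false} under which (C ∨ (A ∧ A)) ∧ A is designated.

Of the 9 assignments, 6 give a value in {true, P}.

6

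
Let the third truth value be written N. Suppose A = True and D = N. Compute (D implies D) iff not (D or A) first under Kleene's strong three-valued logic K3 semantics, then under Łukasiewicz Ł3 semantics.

N; False

In Kleene's strong three-valued logic K3: D implies D = N implies N = N
D or A = N or True = True
not (D or A) = not True = False
(D implies D) iff not (D or A) = N iff False = N
In Łukasiewicz Ł3: D implies D = N implies N = True  [min(1, 1−½+½)]
D or A = N or True = True
not (D or A) = not True = False
(D implies D) iff not (D or A) = True iff False = False
They differ because Kleene's strong three-valued logic K3 and Łukasiewicz Ł3 treat N differently under implication.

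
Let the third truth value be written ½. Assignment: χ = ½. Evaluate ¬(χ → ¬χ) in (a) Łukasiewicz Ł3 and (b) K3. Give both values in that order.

⊥; ½

In Łukasiewicz Ł3: ¬χ = ¬½ = ½
χ → ¬χ = ½ → ½ = ⊤  [min(1, 1−½+½)]
¬(χ → ¬χ) = ¬⊤ = ⊥
In K3: ¬χ = ¬½ = ½
χ → ¬χ = ½ → ½ = ½
¬(χ → ¬χ) = ¬½ = ½
They differ because Łukasiewicz Ł3 and K3 treat ½ differently under implication.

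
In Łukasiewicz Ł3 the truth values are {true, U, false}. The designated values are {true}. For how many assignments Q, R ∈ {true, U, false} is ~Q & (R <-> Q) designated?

Designated under: (Q=false, R=false).

1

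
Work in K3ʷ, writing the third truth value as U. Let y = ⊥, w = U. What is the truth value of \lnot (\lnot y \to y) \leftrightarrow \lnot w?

U

\lnot y = \lnot ⊥ = ⊤
\lnot y \to y = ⊤ \to ⊥ = ⊥
\lnot (\lnot y \to y) = \lnot ⊥ = ⊤
\lnot w = \lnot U = U
\lnot (\lnot y \to y) \leftrightarrow \lnot w = ⊤ \leftrightarrow U = U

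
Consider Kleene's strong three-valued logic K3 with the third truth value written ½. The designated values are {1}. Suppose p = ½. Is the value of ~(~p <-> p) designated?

~p = ~½ = ½
~p <-> p = ½ <-> ½ = ½
~(~p <-> p) = ~½ = ½
½ ∉ {1}.

No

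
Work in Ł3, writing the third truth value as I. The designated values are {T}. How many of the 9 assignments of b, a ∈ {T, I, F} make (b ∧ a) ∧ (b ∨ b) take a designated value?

Designated under: (b=T, a=T).

1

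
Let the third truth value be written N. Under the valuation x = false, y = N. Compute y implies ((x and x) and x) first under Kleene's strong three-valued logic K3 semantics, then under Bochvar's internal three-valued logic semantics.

In Kleene's strong three-valued logic K3: x and x = false and false = false
(x and x) and x = false and false = false
y implies ((x and x) and x) = N implies false = N  [not N or false]
In Bochvar's internal three-valued logic: x and x = false and false = false
(x and x) and x = false and false = false
y implies ((x and x) and x) = N implies false = N  [any arg is the third value ⇒ result is the third value]

N; N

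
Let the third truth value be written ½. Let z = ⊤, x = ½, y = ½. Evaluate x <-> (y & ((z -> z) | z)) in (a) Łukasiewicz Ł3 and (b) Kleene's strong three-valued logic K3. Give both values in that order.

In Łukasiewicz Ł3: z -> z = ⊤ -> ⊤ = ⊤
(z -> z) | z = ⊤ | ⊤ = ⊤
y & ((z -> z) | z) = ½ & ⊤ = ½
x <-> (y & ((z -> z) | z)) = ½ <-> ½ = ⊤  [1 − |½−½|]
In Kleene's strong three-valued logic K3: z -> z = ⊤ -> ⊤ = ⊤
(z -> z) | z = ⊤ | ⊤ = ⊤
y & ((z -> z) | z) = ½ & ⊤ = ½
x <-> (y & ((z -> z) | z)) = ½ <-> ½ = ½
They differ because Łukasiewicz Ł3 and Kleene's strong three-valued logic K3 treat ½ differently under implication.

⊤; ½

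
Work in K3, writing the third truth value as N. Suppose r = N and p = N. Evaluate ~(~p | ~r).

~p = ~N = N
~r = ~N = N
~p | ~r = N | N = N
~(~p | ~r) = ~N = N

N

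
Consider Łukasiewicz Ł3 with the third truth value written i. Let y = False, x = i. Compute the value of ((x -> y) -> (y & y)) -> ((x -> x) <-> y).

i

x -> y = i -> False = i  [min(1, 1−½+0)]
y & y = False & False = False
(x -> y) -> (y & y) = i -> False = i
x -> x = i -> i = True
(x -> x) <-> y = True <-> False = False
((x -> y) -> (y & y)) -> ((x -> x) <-> y) = i -> False = i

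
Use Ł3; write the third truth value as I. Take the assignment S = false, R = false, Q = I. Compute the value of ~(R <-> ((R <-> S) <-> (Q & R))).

false

R <-> S = false <-> false = true
Q & R = I & false = false
(R <-> S) <-> (Q & R) = true <-> false = false
R <-> ((R <-> S) <-> (Q & R)) = false <-> false = true
~(R <-> ((R <-> S) <-> (Q & R))) = ~true = false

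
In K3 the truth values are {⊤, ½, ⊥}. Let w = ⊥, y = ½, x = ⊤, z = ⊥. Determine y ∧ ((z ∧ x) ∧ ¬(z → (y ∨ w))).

z ∧ x = ⊥ ∧ ⊤ = ⊥
y ∨ w = ½ ∨ ⊥ = ½
z → (y ∨ w) = ⊥ → ½ = ⊤  [¬⊥ ∨ ½]
¬(z → (y ∨ w)) = ¬⊤ = ⊥
(z ∧ x) ∧ ¬(z → (y ∨ w)) = ⊥ ∧ ⊥ = ⊥
y ∧ ((z ∧ x) ∧ ¬(z → (y ∨ w))) = ½ ∧ ⊥ = ⊥

⊥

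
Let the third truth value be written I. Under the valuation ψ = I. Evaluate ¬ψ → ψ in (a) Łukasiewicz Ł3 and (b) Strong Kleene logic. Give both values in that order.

T; I

In Łukasiewicz Ł3: ¬ψ = ¬I = I
¬ψ → ψ = I → I = T  [min(1, 1−½+½)]
In Strong Kleene logic: ¬ψ = ¬I = I
¬ψ → ψ = I → I = I
They differ because Łukasiewicz Ł3 and Strong Kleene logic treat I differently under implication.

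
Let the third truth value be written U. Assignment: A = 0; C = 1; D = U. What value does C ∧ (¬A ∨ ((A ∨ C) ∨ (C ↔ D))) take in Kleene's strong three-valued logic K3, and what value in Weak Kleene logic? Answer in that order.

In Kleene's strong three-valued logic K3: ¬A = ¬0 = 1
A ∨ C = 0 ∨ 1 = 1
C ↔ D = 1 ↔ U = U
(A ∨ C) ∨ (C ↔ D) = 1 ∨ U = 1
¬A ∨ ((A ∨ C) ∨ (C ↔ D)) = 1 ∨ 1 = 1
C ∧ (¬A ∨ ((A ∨ C) ∨ (C ↔ D))) = 1 ∧ 1 = 1
In Weak Kleene logic: ¬A = ¬0 = 1
A ∨ C = 0 ∨ 1 = 1
C ↔ D = 1 ↔ U = U
(A ∨ C) ∨ (C ↔ D) = 1 ∨ U = U
¬A ∨ ((A ∨ C) ∨ (C ↔ D)) = 1 ∨ U = U
C ∧ (¬A ∨ ((A ∨ C) ∨ (C ↔ D))) = 1 ∧ U = U
They differ because Kleene's strong three-valued logic K3 and Weak Kleene logic treat U differently under the binary connectives.

1; U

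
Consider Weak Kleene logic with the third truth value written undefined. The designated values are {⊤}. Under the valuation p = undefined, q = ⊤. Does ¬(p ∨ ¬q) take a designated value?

No

¬q = ¬⊤ = ⊥
p ∨ ¬q = undefined ∨ ⊥ = undefined
¬(p ∨ ¬q) = ¬undefined = undefined
undefined ∉ {⊤}.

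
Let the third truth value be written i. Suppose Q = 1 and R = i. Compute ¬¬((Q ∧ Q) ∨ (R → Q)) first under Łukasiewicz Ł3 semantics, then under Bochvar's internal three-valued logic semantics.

In Łukasiewicz Ł3: Q ∧ Q = 1 ∧ 1 = 1
R → Q = i → 1 = 1  [min(1, 1−½+1)]
(Q ∧ Q) ∨ (R → Q) = 1 ∨ 1 = 1
¬((Q ∧ Q) ∨ (R → Q)) = ¬1 = 0
¬¬((Q ∧ Q) ∨ (R → Q)) = ¬0 = 1
In Bochvar's internal three-valued logic: Q ∧ Q = 1 ∧ 1 = 1
R → Q = i → 1 = i
(Q ∧ Q) ∨ (R → Q) = 1 ∨ i = i
¬((Q ∧ Q) ∨ (R → Q)) = ¬i = i
¬¬((Q ∧ Q) ∨ (R → Q)) = ¬i = i
They differ because Łukasiewicz Ł3 and Bochvar's internal three-valued logic treat i differently under the binary connectives.

1; i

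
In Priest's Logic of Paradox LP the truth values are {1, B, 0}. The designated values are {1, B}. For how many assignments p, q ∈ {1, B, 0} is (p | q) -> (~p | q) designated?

8

Of the 9 assignments, 8 give a value in {1, B}.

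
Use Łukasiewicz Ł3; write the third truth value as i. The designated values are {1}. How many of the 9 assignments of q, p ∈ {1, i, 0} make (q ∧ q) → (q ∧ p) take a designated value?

6

Of the 9 assignments, 6 give a value in {1}.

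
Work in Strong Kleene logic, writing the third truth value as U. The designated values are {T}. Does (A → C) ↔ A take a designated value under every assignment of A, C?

Countermodel: A=T, C=U gives U, which is not designated.

No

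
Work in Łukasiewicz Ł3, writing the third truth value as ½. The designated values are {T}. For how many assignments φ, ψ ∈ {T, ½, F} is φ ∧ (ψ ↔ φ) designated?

Designated under: (φ=T, ψ=T).

1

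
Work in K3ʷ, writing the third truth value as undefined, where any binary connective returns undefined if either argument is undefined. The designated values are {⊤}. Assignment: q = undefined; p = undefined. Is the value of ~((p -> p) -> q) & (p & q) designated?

No

p -> p = undefined -> undefined = undefined
(p -> p) -> q = undefined -> undefined = undefined
~((p -> p) -> q) = ~undefined = undefined
p & q = undefined & undefined = undefined
~((p -> p) -> q) & (p & q) = undefined & undefined = undefined
undefined ∉ {⊤}.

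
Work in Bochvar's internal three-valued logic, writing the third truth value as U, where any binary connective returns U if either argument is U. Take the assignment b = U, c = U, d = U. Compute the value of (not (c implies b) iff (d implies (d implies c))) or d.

U

c implies b = U implies U = U  [any arg is the third value ⇒ result is the third value]
not (c implies b) = not U = U
d implies c = U implies U = U
d implies (d implies c) = U implies U = U
not (c implies b) iff (d implies (d implies c)) = U iff U = U
(not (c implies b) iff (d implies (d implies c))) or d = U or U = U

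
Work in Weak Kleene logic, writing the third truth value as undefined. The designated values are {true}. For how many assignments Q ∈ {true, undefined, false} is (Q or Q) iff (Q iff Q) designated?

Q=true: true ✓
Q=undefined: undefined ·
Q=false: false ·

1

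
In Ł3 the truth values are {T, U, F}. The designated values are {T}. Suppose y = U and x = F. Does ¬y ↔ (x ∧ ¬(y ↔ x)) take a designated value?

No

¬y = ¬U = U
y ↔ x = U ↔ F = U  [1 − |½−0|]
¬(y ↔ x) = ¬U = U
x ∧ ¬(y ↔ x) = F ∧ U = F
¬y ↔ (x ∧ ¬(y ↔ x)) = U ↔ F = U
U ∉ {T}.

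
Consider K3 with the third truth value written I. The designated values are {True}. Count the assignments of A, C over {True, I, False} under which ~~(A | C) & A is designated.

Designated under: (A=True, C=True); (A=True, C=I); (A=True, C=False).

3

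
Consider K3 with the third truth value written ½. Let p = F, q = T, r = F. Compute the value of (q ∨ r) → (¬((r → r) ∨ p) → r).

T

q ∨ r = T ∨ F = T
r → r = F → F = T
(r → r) ∨ p = T ∨ F = T
¬((r → r) ∨ p) = ¬T = F
¬((r → r) ∨ p) → r = F → F = T
(q ∨ r) → (¬((r → r) ∨ p) → r) = T → T = T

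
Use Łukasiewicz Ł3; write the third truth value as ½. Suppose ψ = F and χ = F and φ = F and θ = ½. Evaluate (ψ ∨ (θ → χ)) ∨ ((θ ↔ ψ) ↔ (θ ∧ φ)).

θ → χ = ½ → F = ½  [min(1, 1−½+0)]
ψ ∨ (θ → χ) = F ∨ ½ = ½
θ ↔ ψ = ½ ↔ F = ½
θ ∧ φ = ½ ∧ F = F
(θ ↔ ψ) ↔ (θ ∧ φ) = ½ ↔ F = ½
(ψ ∨ (θ → χ)) ∨ ((θ ↔ ψ) ↔ (θ ∧ φ)) = ½ ∨ ½ = ½

½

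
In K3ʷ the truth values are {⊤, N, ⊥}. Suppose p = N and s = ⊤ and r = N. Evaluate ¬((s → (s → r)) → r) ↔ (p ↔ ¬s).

N

s → r = ⊤ → N = N  [any arg is the third value ⇒ result is the third value]
s → (s → r) = ⊤ → N = N
(s → (s → r)) → r = N → N = N
¬((s → (s → r)) → r) = ¬N = N
¬s = ¬⊤ = ⊥
p ↔ ¬s = N ↔ ⊥ = N
¬((s → (s → r)) → r) ↔ (p ↔ ¬s) = N ↔ N = N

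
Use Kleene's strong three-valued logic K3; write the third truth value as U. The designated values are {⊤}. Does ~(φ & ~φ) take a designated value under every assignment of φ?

No

Countermodel: φ=U gives U, which is not designated.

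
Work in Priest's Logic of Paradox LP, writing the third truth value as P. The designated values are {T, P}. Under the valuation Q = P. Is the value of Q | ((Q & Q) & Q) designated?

Yes

Q & Q = P & P = P
(Q & Q) & Q = P & P = P
Q | ((Q & Q) & Q) = P | P = P
P ∈ {T, P}.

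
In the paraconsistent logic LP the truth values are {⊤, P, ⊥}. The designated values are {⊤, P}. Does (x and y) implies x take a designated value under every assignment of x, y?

Every assignment of x, y over {⊤, P, ⊥} gives a value in {⊤, P}.
In particular, with x=P, y=P: (x and y) implies x = P.

Yes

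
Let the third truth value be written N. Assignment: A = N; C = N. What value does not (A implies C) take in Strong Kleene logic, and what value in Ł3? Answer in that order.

In Strong Kleene logic: A implies C = N implies N = N  [not N or N]
not (A implies C) = not N = N
In Ł3: A implies C = N implies N = true  [min(1, 1−½+½)]
not (A implies C) = not true = false
They differ because Strong Kleene logic and Ł3 treat N differently under implication.

N; false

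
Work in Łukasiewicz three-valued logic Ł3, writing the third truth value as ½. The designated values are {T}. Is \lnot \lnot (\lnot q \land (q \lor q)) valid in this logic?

No

Countermodel: q=T gives F, which is not designated.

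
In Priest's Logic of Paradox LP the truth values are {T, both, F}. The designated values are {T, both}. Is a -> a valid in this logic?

Every assignment of a over {T, both, F} gives a value in {T, both}.
In particular, with a=both: a -> a = both.

Yes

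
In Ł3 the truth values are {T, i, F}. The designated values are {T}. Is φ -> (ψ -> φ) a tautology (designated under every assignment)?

Every assignment of φ, ψ over {T, i, F} gives a value in {T}.
In particular, with φ=i, ψ=i: φ -> (ψ -> φ) = T.

Yes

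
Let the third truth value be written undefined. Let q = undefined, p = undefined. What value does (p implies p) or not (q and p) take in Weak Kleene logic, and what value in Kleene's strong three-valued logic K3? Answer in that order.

In Weak Kleene logic: p implies p = undefined implies undefined = undefined
q and p = undefined and undefined = undefined
not (q and p) = not undefined = undefined
(p implies p) or not (q and p) = undefined or undefined = undefined
In Kleene's strong three-valued logic K3: p implies p = undefined implies undefined = undefined  [not undefined or undefined]
q and p = undefined and undefined = undefined
not (q and p) = not undefined = undefined
(p implies p) or not (q and p) = undefined or undefined = undefined

undefined; undefined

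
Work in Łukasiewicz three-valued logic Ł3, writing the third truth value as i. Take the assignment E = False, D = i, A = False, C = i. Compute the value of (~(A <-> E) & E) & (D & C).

A <-> E = False <-> False = True
~(A <-> E) = ~True = False
~(A <-> E) & E = False & False = False
D & C = i & i = i
(~(A <-> E) & E) & (D & C) = False & i = False

False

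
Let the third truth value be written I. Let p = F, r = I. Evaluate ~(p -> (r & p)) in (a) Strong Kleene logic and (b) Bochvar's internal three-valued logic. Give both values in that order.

F; I

In Strong Kleene logic: r & p = I & F = F
p -> (r & p) = F -> F = T
~(p -> (r & p)) = ~T = F
In Bochvar's internal three-valued logic: r & p = I & F = I
p -> (r & p) = F -> I = I  [any arg is the third value ⇒ result is the third value]
~(p -> (r & p)) = ~I = I
They differ because Strong Kleene logic and Bochvar's internal three-valued logic treat I differently under the binary connectives.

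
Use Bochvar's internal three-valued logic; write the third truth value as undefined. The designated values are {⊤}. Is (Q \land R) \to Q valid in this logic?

No

Countermodel: Q=⊤, R=undefined gives undefined, which is not designated.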